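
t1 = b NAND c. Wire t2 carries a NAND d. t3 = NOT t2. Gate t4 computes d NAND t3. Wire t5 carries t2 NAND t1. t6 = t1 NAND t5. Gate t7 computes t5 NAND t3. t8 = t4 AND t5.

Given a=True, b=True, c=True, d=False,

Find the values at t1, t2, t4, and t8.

t1 = b NAND c = True NAND True = False
t2 = a NAND d = True NAND False = True
t3 = NOT t2 = NOT True = False
t4 = d NAND t3 = False NAND False = True
t5 = t2 NAND t1 = True NAND False = True
t8 = t4 AND t5 = True AND True = True

t1 = False, t2 = True, t4 = True, t8 = True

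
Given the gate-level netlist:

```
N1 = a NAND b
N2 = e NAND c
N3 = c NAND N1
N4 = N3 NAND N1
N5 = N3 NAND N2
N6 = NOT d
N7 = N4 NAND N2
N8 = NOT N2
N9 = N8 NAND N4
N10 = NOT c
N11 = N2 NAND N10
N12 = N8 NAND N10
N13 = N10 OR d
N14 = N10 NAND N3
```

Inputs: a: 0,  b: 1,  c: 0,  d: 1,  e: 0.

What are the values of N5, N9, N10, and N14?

N1 = a NAND b = 0 NAND 1 = 1
N2 = e NAND c = 0 NAND 0 = 1
N3 = c NAND N1 = 0 NAND 1 = 1
N4 = N3 NAND N1 = 1 NAND 1 = 0
N5 = N3 NAND N2 = 1 NAND 1 = 0
N8 = NOT N2 = NOT 1 = 0
N9 = N8 NAND N4 = 0 NAND 0 = 1
N10 = NOT c = NOT 0 = 1
N14 = N10 NAND N3 = 1 NAND 1 = 0

N5 = 0, N9 = 1, N10 = 1, N14 = 0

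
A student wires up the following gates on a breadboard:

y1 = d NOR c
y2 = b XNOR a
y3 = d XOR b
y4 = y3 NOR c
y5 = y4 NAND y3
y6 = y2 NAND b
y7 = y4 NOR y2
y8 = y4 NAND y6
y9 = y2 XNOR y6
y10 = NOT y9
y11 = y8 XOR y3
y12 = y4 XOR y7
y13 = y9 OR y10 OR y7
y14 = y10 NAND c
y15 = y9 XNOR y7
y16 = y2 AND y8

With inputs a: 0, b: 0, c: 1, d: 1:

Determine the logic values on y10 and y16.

y2 = b XNOR a = 0 XNOR 0 = 1
y3 = d XOR b = 1 XOR 0 = 1
y4 = y3 NOR c = 1 NOR 1 = 0
y6 = y2 NAND b = 1 NAND 0 = 1
y8 = y4 NAND y6 = 0 NAND 1 = 1
y9 = y2 XNOR y6 = 1 XNOR 1 = 1
y10 = NOT y9 = NOT 1 = 0
y16 = y2 AND y8 = 1 AND 1 = 1

y10 = 0, y16 = 1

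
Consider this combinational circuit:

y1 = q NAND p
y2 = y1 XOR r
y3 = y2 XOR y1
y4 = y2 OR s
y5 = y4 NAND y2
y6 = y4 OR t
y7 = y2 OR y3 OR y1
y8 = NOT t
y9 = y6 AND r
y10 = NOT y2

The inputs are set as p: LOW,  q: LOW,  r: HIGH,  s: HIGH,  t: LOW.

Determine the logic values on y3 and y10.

y1 = q NAND p = LOW NAND LOW = HIGH
y2 = y1 XOR r = HIGH XOR HIGH = LOW
y3 = y2 XOR y1 = LOW XOR HIGH = HIGH
y10 = NOT y2 = NOT LOW = HIGH

y3 = HIGH, y10 = HIGH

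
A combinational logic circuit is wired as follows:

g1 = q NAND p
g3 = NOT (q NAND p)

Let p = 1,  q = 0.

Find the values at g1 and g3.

g1 = 1, g3 = 0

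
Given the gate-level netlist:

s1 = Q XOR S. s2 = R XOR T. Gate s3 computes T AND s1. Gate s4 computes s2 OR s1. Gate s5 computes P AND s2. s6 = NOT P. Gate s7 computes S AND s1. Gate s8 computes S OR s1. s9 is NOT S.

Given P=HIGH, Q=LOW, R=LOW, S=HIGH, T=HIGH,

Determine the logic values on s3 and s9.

s1 = Q XOR S = LOW XOR HIGH = HIGH
s3 = T AND s1 = HIGH AND HIGH = HIGH
s9 = NOT S = NOT HIGH = LOW

s3 = HIGH; s9 = LOW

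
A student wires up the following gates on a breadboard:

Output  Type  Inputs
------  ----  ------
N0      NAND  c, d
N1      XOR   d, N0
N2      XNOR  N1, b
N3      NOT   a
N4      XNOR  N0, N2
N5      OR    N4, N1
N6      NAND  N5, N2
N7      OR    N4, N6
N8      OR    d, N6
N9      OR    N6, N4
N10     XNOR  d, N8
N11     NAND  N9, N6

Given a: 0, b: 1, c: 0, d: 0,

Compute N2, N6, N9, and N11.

N2 = 1; N6 = 0; N9 = 1; N11 = 1

N0 = c NAND d = 0 NAND 0 = 1
N1 = d XOR N0 = 0 XOR 1 = 1
N2 = N1 XNOR b = 1 XNOR 1 = 1
N4 = N0 XNOR N2 = 1 XNOR 1 = 1
N5 = N4 OR N1 = 1 OR 1 = 1
N6 = N5 NAND N2 = 1 NAND 1 = 0
N9 = N6 OR N4 = 0 OR 1 = 1
N11 = N9 NAND N6 = 1 NAND 0 = 1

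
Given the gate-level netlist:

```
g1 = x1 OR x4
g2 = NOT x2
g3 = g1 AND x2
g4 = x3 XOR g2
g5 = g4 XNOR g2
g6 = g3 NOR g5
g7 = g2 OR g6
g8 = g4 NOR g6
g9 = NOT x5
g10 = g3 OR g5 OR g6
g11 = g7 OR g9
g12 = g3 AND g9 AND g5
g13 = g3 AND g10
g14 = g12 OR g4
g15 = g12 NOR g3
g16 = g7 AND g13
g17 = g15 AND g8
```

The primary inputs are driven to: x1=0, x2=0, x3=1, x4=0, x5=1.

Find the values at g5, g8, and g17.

g1 = x1 OR x4 = 0 OR 0 = 0
g2 = NOT x2 = NOT 0 = 1
g3 = g1 AND x2 = 0 AND 0 = 0
g4 = x3 XOR g2 = 1 XOR 1 = 0
g5 = g4 XNOR g2 = 0 XNOR 1 = 0
g6 = g3 NOR g5 = 0 NOR 0 = 1
g8 = g4 NOR g6 = 0 NOR 1 = 0
g9 = NOT x5 = NOT 1 = 0
g12 = g3 AND g9 AND g5 = 0 AND 0 AND 0 = 0
g15 = g12 NOR g3 = 0 NOR 0 = 1
g17 = g15 AND g8 = 1 AND 0 = 0

g5 = 0; g8 = 0; g17 = 0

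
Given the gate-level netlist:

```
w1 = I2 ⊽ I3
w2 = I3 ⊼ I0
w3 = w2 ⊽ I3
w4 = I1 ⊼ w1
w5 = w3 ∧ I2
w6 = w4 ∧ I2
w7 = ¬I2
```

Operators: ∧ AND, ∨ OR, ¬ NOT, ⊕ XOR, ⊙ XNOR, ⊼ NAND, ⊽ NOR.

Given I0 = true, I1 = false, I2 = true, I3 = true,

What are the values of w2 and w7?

w2 = I3 NAND I0 = true NAND true = false
w7 = NOT I2 = NOT true = false

w2 = false, w7 = false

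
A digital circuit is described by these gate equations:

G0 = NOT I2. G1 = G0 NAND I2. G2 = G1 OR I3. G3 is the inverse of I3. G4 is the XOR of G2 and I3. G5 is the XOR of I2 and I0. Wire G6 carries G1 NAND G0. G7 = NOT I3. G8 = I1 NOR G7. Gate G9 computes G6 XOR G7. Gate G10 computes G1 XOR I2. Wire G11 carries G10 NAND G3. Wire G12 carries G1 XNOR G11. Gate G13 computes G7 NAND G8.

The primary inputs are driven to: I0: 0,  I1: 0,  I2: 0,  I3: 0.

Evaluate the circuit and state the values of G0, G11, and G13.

G0 = 1; G11 = 0; G13 = 1

G0 = NOT I2 = NOT 0 = 1
G1 = G0 NAND I2 = 1 NAND 0 = 1
G3 = NOT I3 = NOT 0 = 1
G7 = NOT I3 = NOT 0 = 1
G8 = I1 NOR G7 = 0 NOR 1 = 0
G10 = G1 XOR I2 = 1 XOR 0 = 1
G11 = G10 NAND G3 = 1 NAND 1 = 0
G13 = G7 NAND G8 = 1 NAND 0 = 1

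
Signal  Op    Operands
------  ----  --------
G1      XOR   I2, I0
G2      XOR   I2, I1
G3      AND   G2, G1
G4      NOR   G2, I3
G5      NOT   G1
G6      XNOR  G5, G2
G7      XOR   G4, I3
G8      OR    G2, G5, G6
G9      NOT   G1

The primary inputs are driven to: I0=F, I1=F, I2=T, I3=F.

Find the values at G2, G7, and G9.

G2 = T  G7 = F  G9 = F

G1 = I2 XOR I0 = T XOR F = T
G2 = I2 XOR I1 = T XOR F = T
G4 = G2 NOR I3 = T NOR F = F
G7 = G4 XOR I3 = F XOR F = F
G9 = NOT G1 = NOT T = F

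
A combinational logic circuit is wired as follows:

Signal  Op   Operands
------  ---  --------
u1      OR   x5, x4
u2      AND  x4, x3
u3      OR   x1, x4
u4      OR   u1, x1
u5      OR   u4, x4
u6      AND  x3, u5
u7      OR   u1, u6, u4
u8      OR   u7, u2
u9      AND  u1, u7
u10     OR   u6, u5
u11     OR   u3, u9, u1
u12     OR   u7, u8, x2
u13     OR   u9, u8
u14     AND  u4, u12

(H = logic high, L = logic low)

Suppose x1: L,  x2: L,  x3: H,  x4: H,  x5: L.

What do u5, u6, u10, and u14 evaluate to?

u1 = x5 OR x4 = L OR H = H
u2 = x4 AND x3 = H AND H = H
u4 = u1 OR x1 = H OR L = H
u5 = u4 OR x4 = H OR H = H
u6 = x3 AND u5 = H AND H = H
u7 = u1 OR u6 OR u4 = H OR H OR H = H
u8 = u7 OR u2 = H OR H = H
u10 = u6 OR u5 = H OR H = H
u12 = u7 OR u8 OR x2 = H OR H OR L = H
u14 = u4 AND u12 = H AND H = H

u5 = H, u6 = H, u10 = H, u14 = H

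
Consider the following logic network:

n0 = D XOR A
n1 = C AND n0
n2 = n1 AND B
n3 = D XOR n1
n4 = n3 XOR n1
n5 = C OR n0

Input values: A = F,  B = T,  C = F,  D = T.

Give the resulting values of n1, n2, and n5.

n1 = F; n2 = F; n5 = T

n0 = D XOR A = T XOR F = T
n1 = C AND n0 = F AND T = F
n2 = n1 AND B = F AND T = F
n5 = C OR n0 = F OR T = T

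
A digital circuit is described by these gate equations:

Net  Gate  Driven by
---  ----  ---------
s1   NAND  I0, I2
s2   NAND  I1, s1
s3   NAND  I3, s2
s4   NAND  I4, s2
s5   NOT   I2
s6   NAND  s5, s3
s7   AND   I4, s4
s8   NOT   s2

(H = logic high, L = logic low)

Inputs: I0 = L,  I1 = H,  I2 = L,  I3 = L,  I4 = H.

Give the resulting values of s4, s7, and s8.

s4 = H; s7 = H; s8 = H

s1 = I0 NAND I2 = L NAND L = H
s2 = I1 NAND s1 = H NAND H = L
s4 = I4 NAND s2 = H NAND L = H
s7 = I4 AND s4 = H AND H = H
s8 = NOT s2 = NOT L = H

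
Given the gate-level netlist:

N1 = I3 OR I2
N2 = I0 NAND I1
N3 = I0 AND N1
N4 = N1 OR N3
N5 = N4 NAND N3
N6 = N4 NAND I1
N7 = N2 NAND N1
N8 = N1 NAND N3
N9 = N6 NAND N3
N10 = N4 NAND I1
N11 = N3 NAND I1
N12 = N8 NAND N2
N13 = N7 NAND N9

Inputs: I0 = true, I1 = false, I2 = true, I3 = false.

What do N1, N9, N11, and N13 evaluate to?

N1 = true, N9 = false, N11 = true, N13 = true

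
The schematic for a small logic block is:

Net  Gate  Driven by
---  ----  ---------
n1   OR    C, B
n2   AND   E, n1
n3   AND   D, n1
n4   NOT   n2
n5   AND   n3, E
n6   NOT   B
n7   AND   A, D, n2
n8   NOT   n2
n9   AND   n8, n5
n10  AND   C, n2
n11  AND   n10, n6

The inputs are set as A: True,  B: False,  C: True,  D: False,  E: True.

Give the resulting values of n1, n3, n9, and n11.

n1 = C OR B = True OR False = True
n2 = E AND n1 = True AND True = True
n3 = D AND n1 = False AND True = False
n5 = n3 AND E = False AND True = False
n6 = NOT B = NOT False = True
n8 = NOT n2 = NOT True = False
n9 = n8 AND n5 = False AND False = False
n10 = C AND n2 = True AND True = True
n11 = n10 AND n6 = True AND True = True

n1 = True, n3 = False, n9 = False, n11 = True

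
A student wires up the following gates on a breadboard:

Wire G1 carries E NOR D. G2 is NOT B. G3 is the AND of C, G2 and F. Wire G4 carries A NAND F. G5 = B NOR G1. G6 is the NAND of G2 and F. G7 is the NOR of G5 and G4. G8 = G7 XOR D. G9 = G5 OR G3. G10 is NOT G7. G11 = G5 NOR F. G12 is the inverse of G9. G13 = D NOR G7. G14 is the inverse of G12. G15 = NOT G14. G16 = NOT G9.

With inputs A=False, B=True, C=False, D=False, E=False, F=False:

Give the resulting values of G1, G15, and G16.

G1 = E NOR D = False NOR False = True
G2 = NOT B = NOT True = False
G3 = C AND G2 AND F = False AND False AND False = False
G5 = B NOR G1 = True NOR True = False
G9 = G5 OR G3 = False OR False = False
G12 = NOT G9 = NOT False = True
G14 = NOT G12 = NOT True = False
G15 = NOT G14 = NOT False = True
G16 = NOT G9 = NOT False = True

G1 = True, G15 = True, G16 = True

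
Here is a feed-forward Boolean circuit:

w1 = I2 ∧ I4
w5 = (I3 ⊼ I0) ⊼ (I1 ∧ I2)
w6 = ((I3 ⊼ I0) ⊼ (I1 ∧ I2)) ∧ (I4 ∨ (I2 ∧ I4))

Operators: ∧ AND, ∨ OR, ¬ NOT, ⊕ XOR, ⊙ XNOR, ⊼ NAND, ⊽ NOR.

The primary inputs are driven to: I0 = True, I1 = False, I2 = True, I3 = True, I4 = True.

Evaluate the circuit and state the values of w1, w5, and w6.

w1 = True ∧ True = True
w5 = (True ⊼ True) ⊼ (False ∧ True) = True
w6 = ((True ⊼ True) ⊼ (False ∧ True)) ∧ (True ∨ (True ∧ True)) = True

w1 = True, w5 = True, w6 = True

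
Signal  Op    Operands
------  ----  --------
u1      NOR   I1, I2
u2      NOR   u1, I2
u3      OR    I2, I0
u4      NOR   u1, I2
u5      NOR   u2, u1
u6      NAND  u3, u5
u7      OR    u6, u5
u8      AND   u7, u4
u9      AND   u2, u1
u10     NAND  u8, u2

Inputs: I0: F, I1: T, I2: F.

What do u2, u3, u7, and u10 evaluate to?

u2 = T  u3 = F  u7 = T  u10 = F

u1 = I1 NOR I2 = T NOR F = F
u2 = u1 NOR I2 = F NOR F = T
u3 = I2 OR I0 = F OR F = F
u4 = u1 NOR I2 = F NOR F = T
u5 = u2 NOR u1 = T NOR F = F
u6 = u3 NAND u5 = F NAND F = T
u7 = u6 OR u5 = T OR F = T
u8 = u7 AND u4 = T AND T = T
u10 = u8 NAND u2 = T NAND T = F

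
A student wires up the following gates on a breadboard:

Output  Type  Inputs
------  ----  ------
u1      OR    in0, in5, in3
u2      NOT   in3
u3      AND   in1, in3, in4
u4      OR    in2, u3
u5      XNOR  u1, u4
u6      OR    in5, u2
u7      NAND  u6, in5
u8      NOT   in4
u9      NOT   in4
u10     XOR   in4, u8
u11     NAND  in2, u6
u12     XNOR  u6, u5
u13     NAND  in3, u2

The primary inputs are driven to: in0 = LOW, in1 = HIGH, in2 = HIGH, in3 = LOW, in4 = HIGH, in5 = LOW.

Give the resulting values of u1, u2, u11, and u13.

u1 = LOW; u2 = HIGH; u11 = LOW; u13 = HIGH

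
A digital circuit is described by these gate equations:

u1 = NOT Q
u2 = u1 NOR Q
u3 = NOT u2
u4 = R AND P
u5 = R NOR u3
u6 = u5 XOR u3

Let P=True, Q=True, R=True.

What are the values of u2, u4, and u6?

u2 = False, u4 = True, u6 = True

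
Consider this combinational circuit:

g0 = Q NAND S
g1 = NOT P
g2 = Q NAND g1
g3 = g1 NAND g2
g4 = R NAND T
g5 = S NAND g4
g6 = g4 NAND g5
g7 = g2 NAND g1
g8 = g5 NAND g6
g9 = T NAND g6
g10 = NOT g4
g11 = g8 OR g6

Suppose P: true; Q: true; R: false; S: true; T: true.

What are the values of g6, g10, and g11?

g6 = true  g10 = false  g11 = true

g4 = R NAND T = false NAND true = true
g5 = S NAND g4 = true NAND true = false
g6 = g4 NAND g5 = true NAND false = true
g8 = g5 NAND g6 = false NAND true = true
g10 = NOT g4 = NOT true = false
g11 = g8 OR g6 = true OR true = true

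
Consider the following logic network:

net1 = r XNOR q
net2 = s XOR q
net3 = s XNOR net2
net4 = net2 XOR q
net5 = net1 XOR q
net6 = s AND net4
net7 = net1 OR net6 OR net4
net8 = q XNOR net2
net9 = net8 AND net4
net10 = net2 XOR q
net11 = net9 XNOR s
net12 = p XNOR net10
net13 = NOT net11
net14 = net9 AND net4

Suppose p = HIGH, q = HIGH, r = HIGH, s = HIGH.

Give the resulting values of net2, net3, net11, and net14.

net2 = s XOR q = HIGH XOR HIGH = LOW
net3 = s XNOR net2 = HIGH XNOR LOW = LOW
net4 = net2 XOR q = LOW XOR HIGH = HIGH
net8 = q XNOR net2 = HIGH XNOR LOW = LOW
net9 = net8 AND net4 = LOW AND HIGH = LOW
net11 = net9 XNOR s = LOW XNOR HIGH = LOW
net14 = net9 AND net4 = LOW AND HIGH = LOW

net2 = LOW  net3 = LOW  net11 = LOW  net14 = LOW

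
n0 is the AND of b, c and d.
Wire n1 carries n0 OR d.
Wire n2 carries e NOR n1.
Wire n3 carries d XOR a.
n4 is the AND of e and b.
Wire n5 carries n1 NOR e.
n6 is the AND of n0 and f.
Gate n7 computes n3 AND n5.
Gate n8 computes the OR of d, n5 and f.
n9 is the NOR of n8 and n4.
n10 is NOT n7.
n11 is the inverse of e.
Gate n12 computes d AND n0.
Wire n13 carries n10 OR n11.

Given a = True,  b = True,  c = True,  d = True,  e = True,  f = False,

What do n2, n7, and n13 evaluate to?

n2 = False, n7 = False, n13 = True

n0 = b AND c AND d = True AND True AND True = True
n1 = n0 OR d = True OR True = True
n2 = e NOR n1 = True NOR True = False
n3 = d XOR a = True XOR True = False
n5 = n1 NOR e = True NOR True = False
n7 = n3 AND n5 = False AND False = False
n10 = NOT n7 = NOT False = True
n11 = NOT e = NOT True = False
n13 = n10 OR n11 = True OR False = True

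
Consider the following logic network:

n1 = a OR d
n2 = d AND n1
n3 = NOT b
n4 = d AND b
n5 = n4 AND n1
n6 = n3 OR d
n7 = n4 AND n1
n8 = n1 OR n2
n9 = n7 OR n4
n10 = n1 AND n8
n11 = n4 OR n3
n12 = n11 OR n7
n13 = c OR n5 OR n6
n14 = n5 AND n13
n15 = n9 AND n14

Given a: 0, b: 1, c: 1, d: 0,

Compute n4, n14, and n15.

n1 = a OR d = 0 OR 0 = 0
n3 = NOT b = NOT 1 = 0
n4 = d AND b = 0 AND 1 = 0
n5 = n4 AND n1 = 0 AND 0 = 0
n6 = n3 OR d = 0 OR 0 = 0
n7 = n4 AND n1 = 0 AND 0 = 0
n9 = n7 OR n4 = 0 OR 0 = 0
n13 = c OR n5 OR n6 = 1 OR 0 OR 0 = 1
n14 = n5 AND n13 = 0 AND 1 = 0
n15 = n9 AND n14 = 0 AND 0 = 0

n4 = 0  n14 = 0  n15 = 0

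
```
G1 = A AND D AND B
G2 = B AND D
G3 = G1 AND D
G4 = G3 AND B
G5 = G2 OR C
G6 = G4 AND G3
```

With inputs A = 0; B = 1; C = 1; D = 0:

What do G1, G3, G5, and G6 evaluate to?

G1 = A AND D AND B = 0 AND 0 AND 1 = 0
G2 = B AND D = 1 AND 0 = 0
G3 = G1 AND D = 0 AND 0 = 0
G4 = G3 AND B = 0 AND 1 = 0
G5 = G2 OR C = 0 OR 1 = 1
G6 = G4 AND G3 = 0 AND 0 = 0

G1 = 0  G3 = 0  G5 = 1  G6 = 0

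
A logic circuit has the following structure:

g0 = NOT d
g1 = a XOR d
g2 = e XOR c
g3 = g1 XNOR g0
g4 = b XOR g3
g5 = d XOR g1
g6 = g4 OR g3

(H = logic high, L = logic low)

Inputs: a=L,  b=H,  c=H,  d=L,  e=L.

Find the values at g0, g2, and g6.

g0 = H; g2 = H; g6 = H

g0 = NOT d = NOT L = H
g1 = a XOR d = L XOR L = L
g2 = e XOR c = L XOR H = H
g3 = g1 XNOR g0 = L XNOR H = L
g4 = b XOR g3 = H XOR L = H
g6 = g4 OR g3 = H OR L = H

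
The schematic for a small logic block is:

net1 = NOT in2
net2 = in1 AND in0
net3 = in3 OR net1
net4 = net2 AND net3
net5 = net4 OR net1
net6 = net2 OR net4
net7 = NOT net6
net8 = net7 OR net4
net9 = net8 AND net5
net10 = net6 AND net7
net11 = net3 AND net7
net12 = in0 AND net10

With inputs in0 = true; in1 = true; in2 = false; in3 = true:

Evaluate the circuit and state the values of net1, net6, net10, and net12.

net1 = true, net6 = true, net10 = false, net12 = false

net1 = NOT in2 = NOT false = true
net2 = in1 AND in0 = true AND true = true
net3 = in3 OR net1 = true OR true = true
net4 = net2 AND net3 = true AND true = true
net6 = net2 OR net4 = true OR true = true
net7 = NOT net6 = NOT true = false
net10 = net6 AND net7 = true AND false = false
net12 = in0 AND net10 = true AND false = false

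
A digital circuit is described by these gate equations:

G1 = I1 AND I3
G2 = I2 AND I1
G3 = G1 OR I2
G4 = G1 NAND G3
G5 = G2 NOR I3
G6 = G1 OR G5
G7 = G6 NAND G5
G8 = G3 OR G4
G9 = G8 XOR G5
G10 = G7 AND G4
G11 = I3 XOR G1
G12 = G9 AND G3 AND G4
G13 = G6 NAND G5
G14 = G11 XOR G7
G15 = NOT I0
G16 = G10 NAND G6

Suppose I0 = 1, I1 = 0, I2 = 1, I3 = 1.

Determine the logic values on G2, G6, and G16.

G1 = I1 AND I3 = 0 AND 1 = 0
G2 = I2 AND I1 = 1 AND 0 = 0
G3 = G1 OR I2 = 0 OR 1 = 1
G4 = G1 NAND G3 = 0 NAND 1 = 1
G5 = G2 NOR I3 = 0 NOR 1 = 0
G6 = G1 OR G5 = 0 OR 0 = 0
G7 = G6 NAND G5 = 0 NAND 0 = 1
G10 = G7 AND G4 = 1 AND 1 = 1
G16 = G10 NAND G6 = 1 NAND 0 = 1

G2 = 0  G6 = 0  G16 = 1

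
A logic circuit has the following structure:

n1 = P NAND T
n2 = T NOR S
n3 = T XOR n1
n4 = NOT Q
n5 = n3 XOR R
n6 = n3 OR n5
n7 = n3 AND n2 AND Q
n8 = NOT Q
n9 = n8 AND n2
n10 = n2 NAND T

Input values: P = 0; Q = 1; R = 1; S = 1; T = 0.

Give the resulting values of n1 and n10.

n1 = 1, n10 = 1

n1 = P NAND T = 0 NAND 0 = 1
n2 = T NOR S = 0 NOR 1 = 0
n10 = n2 NAND T = 0 NAND 0 = 1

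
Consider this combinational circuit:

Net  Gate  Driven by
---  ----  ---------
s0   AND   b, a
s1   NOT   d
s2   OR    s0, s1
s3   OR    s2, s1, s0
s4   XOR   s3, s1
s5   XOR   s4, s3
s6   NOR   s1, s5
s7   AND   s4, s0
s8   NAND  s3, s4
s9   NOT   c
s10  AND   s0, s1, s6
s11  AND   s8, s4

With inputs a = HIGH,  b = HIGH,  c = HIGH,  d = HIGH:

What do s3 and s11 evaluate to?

s3 = HIGH, s11 = LOW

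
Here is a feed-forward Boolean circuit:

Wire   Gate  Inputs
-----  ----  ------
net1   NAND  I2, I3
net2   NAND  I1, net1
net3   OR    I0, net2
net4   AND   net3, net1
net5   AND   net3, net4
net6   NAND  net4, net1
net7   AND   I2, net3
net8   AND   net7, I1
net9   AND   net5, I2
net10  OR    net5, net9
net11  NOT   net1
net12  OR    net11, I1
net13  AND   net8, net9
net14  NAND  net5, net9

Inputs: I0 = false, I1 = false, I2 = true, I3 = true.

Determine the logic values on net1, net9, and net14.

net1 = false; net9 = false; net14 = true

net1 = I2 NAND I3 = true NAND true = false
net2 = I1 NAND net1 = false NAND false = true
net3 = I0 OR net2 = false OR true = true
net4 = net3 AND net1 = true AND false = false
net5 = net3 AND net4 = true AND false = false
net9 = net5 AND I2 = false AND true = false
net14 = net5 NAND net9 = false NAND false = true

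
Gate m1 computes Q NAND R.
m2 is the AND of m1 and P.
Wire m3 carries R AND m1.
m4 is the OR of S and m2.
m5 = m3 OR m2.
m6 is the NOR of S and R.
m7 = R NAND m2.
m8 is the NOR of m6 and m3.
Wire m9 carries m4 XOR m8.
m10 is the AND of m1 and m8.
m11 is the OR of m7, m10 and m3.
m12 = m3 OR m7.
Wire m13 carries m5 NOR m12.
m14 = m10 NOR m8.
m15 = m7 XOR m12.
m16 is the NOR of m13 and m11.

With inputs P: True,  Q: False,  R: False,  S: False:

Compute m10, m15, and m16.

m1 = Q NAND R = False NAND False = True
m2 = m1 AND P = True AND True = True
m3 = R AND m1 = False AND True = False
m5 = m3 OR m2 = False OR True = True
m6 = S NOR R = False NOR False = True
m7 = R NAND m2 = False NAND True = True
m8 = m6 NOR m3 = True NOR False = False
m10 = m1 AND m8 = True AND False = False
m11 = m7 OR m10 OR m3 = True OR False OR False = True
m12 = m3 OR m7 = False OR True = True
m13 = m5 NOR m12 = True NOR True = False
m15 = m7 XOR m12 = True XOR True = False
m16 = m13 NOR m11 = False NOR True = False

m10 = False, m15 = False, m16 = False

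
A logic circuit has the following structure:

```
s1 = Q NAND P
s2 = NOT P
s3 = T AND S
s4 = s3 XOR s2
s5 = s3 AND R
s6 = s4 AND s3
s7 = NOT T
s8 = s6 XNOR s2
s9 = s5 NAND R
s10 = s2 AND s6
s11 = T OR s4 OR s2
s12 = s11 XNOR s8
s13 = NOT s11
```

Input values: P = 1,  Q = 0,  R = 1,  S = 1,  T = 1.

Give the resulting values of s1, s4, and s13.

s1 = 1  s4 = 1  s13 = 0

s1 = Q NAND P = 0 NAND 1 = 1
s2 = NOT P = NOT 1 = 0
s3 = T AND S = 1 AND 1 = 1
s4 = s3 XOR s2 = 1 XOR 0 = 1
s11 = T OR s4 OR s2 = 1 OR 1 OR 0 = 1
s13 = NOT s11 = NOT 1 = 0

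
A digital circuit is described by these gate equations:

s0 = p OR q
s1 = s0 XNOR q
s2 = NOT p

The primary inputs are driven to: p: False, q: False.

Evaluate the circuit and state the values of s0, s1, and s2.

s0 = False; s1 = True; s2 = True

s0 = p OR q = False OR False = False
s1 = s0 XNOR q = False XNOR False = True
s2 = NOT p = NOT False = True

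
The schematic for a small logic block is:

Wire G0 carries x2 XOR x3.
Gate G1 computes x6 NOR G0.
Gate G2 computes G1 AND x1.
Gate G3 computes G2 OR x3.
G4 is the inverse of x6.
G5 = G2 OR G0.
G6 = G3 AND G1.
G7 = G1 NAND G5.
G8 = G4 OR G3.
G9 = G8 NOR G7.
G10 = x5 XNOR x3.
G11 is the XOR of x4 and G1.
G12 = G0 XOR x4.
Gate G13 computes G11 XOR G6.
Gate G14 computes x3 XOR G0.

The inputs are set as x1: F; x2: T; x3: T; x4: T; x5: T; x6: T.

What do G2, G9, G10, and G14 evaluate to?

G2 = F  G9 = F  G10 = T  G14 = T

G0 = x2 XOR x3 = T XOR T = F
G1 = x6 NOR G0 = T NOR F = F
G2 = G1 AND x1 = F AND F = F
G3 = G2 OR x3 = F OR T = T
G4 = NOT x6 = NOT T = F
G5 = G2 OR G0 = F OR F = F
G7 = G1 NAND G5 = F NAND F = T
G8 = G4 OR G3 = F OR T = T
G9 = G8 NOR G7 = T NOR T = F
G10 = x5 XNOR x3 = T XNOR T = T
G14 = x3 XOR G0 = T XOR F = T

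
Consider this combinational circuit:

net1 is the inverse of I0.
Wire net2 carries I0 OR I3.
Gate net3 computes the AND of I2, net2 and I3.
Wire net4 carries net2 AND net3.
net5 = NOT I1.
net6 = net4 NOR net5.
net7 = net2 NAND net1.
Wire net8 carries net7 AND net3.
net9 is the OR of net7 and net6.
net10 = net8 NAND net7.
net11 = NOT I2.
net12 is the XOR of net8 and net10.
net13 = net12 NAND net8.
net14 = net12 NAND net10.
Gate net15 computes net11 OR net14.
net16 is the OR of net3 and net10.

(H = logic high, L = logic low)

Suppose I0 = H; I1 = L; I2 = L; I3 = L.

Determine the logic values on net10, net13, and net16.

net10 = H, net13 = H, net16 = H

net1 = NOT I0 = NOT H = L
net2 = I0 OR I3 = H OR L = H
net3 = I2 AND net2 AND I3 = L AND H AND L = L
net7 = net2 NAND net1 = H NAND L = H
net8 = net7 AND net3 = H AND L = L
net10 = net8 NAND net7 = L NAND H = H
net12 = net8 XOR net10 = L XOR H = H
net13 = net12 NAND net8 = H NAND L = H
net16 = net3 OR net10 = L OR H = H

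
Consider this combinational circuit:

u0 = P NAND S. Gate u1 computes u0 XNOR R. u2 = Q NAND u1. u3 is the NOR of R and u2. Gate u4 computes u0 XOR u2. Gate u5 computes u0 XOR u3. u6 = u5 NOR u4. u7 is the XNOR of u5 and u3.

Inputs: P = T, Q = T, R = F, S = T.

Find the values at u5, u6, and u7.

u0 = P NAND S = T NAND T = F
u1 = u0 XNOR R = F XNOR F = T
u2 = Q NAND u1 = T NAND T = F
u3 = R NOR u2 = F NOR F = T
u4 = u0 XOR u2 = F XOR F = F
u5 = u0 XOR u3 = F XOR T = T
u6 = u5 NOR u4 = T NOR F = F
u7 = u5 XNOR u3 = T XNOR T = T

u5 = T; u6 = F; u7 = T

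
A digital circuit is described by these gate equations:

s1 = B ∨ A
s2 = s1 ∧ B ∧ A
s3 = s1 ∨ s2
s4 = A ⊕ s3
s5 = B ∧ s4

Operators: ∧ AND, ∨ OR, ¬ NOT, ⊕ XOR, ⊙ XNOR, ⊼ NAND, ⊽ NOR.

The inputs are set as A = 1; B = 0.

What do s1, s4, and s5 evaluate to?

s1 = B OR A = 0 OR 1 = 1
s2 = s1 AND B AND A = 1 AND 0 AND 1 = 0
s3 = s1 OR s2 = 1 OR 0 = 1
s4 = A XOR s3 = 1 XOR 1 = 0
s5 = B AND s4 = 0 AND 0 = 0

s1 = 1, s4 = 0, s5 = 0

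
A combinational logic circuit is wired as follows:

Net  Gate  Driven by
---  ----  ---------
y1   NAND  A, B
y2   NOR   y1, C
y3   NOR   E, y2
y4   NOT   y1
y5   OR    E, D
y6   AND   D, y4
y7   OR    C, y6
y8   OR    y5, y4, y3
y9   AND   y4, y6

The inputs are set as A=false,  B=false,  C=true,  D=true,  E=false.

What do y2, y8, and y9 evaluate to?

y1 = A NAND B = false NAND false = true
y2 = y1 NOR C = true NOR true = false
y3 = E NOR y2 = false NOR false = true
y4 = NOT y1 = NOT true = false
y5 = E OR D = false OR true = true
y6 = D AND y4 = true AND false = false
y8 = y5 OR y4 OR y3 = true OR false OR true = true
y9 = y4 AND y6 = false AND false = false

y2 = false; y8 = true; y9 = false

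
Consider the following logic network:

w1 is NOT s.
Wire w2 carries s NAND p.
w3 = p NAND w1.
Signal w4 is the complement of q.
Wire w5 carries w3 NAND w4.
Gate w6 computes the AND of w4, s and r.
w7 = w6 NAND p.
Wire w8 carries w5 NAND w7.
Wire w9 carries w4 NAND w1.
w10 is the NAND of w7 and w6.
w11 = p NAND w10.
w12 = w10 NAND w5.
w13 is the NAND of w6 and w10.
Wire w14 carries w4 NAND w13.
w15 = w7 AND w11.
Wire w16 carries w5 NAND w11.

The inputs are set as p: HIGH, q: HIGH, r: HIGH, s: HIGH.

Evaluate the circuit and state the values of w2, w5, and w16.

w1 = NOT s = NOT HIGH = LOW
w2 = s NAND p = HIGH NAND HIGH = LOW
w3 = p NAND w1 = HIGH NAND LOW = HIGH
w4 = NOT q = NOT HIGH = LOW
w5 = w3 NAND w4 = HIGH NAND LOW = HIGH
w6 = w4 AND s AND r = LOW AND HIGH AND HIGH = LOW
w7 = w6 NAND p = LOW NAND HIGH = HIGH
w10 = w7 NAND w6 = HIGH NAND LOW = HIGH
w11 = p NAND w10 = HIGH NAND HIGH = LOW
w16 = w5 NAND w11 = HIGH NAND LOW = HIGH

w2 = LOW, w5 = HIGH, w16 = HIGH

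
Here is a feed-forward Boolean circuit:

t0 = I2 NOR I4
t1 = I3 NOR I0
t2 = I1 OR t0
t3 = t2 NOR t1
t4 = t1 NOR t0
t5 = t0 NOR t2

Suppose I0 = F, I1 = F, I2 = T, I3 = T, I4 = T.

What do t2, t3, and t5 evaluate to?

t0 = I2 NOR I4 = T NOR T = F
t1 = I3 NOR I0 = T NOR F = F
t2 = I1 OR t0 = F OR F = F
t3 = t2 NOR t1 = F NOR F = T
t5 = t0 NOR t2 = F NOR F = T

t2 = F, t3 = T, t5 = T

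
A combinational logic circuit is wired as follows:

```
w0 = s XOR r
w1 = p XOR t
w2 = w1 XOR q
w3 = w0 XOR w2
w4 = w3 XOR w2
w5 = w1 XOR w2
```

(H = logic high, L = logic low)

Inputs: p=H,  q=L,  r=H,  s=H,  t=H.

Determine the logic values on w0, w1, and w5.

w0 = L, w1 = L, w5 = L

w0 = s XOR r = H XOR H = L
w1 = p XOR t = H XOR H = L
w2 = w1 XOR q = L XOR L = L
w5 = w1 XOR w2 = L XOR L = L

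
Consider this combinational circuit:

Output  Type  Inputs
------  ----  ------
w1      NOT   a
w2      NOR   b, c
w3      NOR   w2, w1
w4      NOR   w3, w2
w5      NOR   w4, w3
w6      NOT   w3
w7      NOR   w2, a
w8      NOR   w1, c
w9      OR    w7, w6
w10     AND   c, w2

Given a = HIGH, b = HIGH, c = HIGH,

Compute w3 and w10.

w3 = HIGH, w10 = LOW

w1 = NOT a = NOT HIGH = LOW
w2 = b NOR c = HIGH NOR HIGH = LOW
w3 = w2 NOR w1 = LOW NOR LOW = HIGH
w10 = c AND w2 = HIGH AND LOW = LOW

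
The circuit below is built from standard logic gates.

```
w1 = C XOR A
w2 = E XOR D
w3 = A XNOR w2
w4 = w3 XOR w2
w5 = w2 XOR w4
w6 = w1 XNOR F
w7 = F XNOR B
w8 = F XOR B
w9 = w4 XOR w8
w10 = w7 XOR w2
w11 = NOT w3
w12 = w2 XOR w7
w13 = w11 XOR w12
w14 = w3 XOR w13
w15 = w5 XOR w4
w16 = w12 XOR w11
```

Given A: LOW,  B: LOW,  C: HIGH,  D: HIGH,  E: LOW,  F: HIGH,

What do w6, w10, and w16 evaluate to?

w1 = C XOR A = HIGH XOR LOW = HIGH
w2 = E XOR D = LOW XOR HIGH = HIGH
w3 = A XNOR w2 = LOW XNOR HIGH = LOW
w6 = w1 XNOR F = HIGH XNOR HIGH = HIGH
w7 = F XNOR B = HIGH XNOR LOW = LOW
w10 = w7 XOR w2 = LOW XOR HIGH = HIGH
w11 = NOT w3 = NOT LOW = HIGH
w12 = w2 XOR w7 = HIGH XOR LOW = HIGH
w16 = w12 XOR w11 = HIGH XOR HIGH = LOW

w6 = HIGH, w10 = HIGH, w16 = LOW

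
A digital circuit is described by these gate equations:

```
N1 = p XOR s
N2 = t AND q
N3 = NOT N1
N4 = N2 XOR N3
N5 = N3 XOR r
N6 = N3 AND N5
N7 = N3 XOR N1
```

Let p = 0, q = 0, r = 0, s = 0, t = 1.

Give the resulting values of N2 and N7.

N2 = 0  N7 = 1

N1 = p XOR s = 0 XOR 0 = 0
N2 = t AND q = 1 AND 0 = 0
N3 = NOT N1 = NOT 0 = 1
N7 = N3 XOR N1 = 1 XOR 0 = 1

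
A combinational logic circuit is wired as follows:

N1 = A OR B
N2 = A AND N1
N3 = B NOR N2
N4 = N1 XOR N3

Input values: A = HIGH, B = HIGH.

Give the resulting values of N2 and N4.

N2 = HIGH; N4 = HIGH

N1 = A OR B = HIGH OR HIGH = HIGH
N2 = A AND N1 = HIGH AND HIGH = HIGH
N3 = B NOR N2 = HIGH NOR HIGH = LOW
N4 = N1 XOR N3 = HIGH XOR LOW = HIGH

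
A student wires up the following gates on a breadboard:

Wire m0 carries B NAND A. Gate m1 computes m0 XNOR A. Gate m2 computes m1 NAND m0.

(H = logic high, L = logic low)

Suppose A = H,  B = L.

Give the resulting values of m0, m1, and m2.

m0 = H; m1 = H; m2 = L

m0 = B NAND A = L NAND H = H
m1 = m0 XNOR A = H XNOR H = H
m2 = m1 NAND m0 = H NAND H = L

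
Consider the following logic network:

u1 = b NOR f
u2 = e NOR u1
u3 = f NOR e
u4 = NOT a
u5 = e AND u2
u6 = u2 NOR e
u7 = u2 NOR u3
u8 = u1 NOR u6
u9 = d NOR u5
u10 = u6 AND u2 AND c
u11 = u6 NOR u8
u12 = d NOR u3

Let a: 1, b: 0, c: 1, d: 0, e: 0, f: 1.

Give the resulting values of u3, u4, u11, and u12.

u3 = 0, u4 = 0, u11 = 0, u12 = 1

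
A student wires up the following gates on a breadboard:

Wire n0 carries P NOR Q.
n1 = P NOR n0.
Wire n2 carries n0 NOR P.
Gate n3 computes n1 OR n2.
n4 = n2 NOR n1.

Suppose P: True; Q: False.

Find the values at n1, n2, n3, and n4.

n0 = P NOR Q = True NOR False = False
n1 = P NOR n0 = True NOR False = False
n2 = n0 NOR P = False NOR True = False
n3 = n1 OR n2 = False OR False = False
n4 = n2 NOR n1 = False NOR False = True

n1 = False; n2 = False; n3 = False; n4 = True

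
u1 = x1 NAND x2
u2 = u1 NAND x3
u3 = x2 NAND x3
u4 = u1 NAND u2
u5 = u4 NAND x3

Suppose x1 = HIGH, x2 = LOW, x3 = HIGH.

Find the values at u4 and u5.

u4 = HIGH  u5 = LOW

u1 = x1 NAND x2 = HIGH NAND LOW = HIGH
u2 = u1 NAND x3 = HIGH NAND HIGH = LOW
u4 = u1 NAND u2 = HIGH NAND LOW = HIGH
u5 = u4 NAND x3 = HIGH NAND HIGH = LOW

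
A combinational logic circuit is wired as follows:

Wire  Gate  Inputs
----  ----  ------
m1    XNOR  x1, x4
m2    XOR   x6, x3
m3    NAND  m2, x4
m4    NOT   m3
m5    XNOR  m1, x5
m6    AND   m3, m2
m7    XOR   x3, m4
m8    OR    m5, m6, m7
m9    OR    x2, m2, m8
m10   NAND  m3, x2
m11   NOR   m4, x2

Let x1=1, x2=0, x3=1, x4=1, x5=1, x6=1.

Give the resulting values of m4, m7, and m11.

m4 = 0; m7 = 1; m11 = 1

m2 = x6 XOR x3 = 1 XOR 1 = 0
m3 = m2 NAND x4 = 0 NAND 1 = 1
m4 = NOT m3 = NOT 1 = 0
m7 = x3 XOR m4 = 1 XOR 0 = 1
m11 = m4 NOR x2 = 0 NOR 0 = 1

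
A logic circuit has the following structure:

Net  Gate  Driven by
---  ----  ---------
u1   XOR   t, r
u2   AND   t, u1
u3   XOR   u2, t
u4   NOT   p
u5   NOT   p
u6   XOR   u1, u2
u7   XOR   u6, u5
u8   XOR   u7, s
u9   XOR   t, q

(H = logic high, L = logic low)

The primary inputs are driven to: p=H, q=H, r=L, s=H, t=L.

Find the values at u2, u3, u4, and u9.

u1 = t XOR r = L XOR L = L
u2 = t AND u1 = L AND L = L
u3 = u2 XOR t = L XOR L = L
u4 = NOT p = NOT H = L
u9 = t XOR q = L XOR H = H

u2 = L; u3 = L; u4 = L; u9 = H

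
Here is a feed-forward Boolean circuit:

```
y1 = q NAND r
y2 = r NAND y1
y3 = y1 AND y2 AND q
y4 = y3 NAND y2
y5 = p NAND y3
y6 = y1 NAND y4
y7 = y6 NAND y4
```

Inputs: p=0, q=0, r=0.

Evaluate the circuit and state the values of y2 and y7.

y1 = q NAND r = 0 NAND 0 = 1
y2 = r NAND y1 = 0 NAND 1 = 1
y3 = y1 AND y2 AND q = 1 AND 1 AND 0 = 0
y4 = y3 NAND y2 = 0 NAND 1 = 1
y6 = y1 NAND y4 = 1 NAND 1 = 0
y7 = y6 NAND y4 = 0 NAND 1 = 1

y2 = 1, y7 = 1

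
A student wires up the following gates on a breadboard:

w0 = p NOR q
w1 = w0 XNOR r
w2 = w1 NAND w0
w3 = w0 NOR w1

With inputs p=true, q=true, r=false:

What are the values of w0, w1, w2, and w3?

w0 = false; w1 = true; w2 = true; w3 = false

w0 = p NOR q = true NOR true = false
w1 = w0 XNOR r = false XNOR false = true
w2 = w1 NAND w0 = true NAND false = true
w3 = w0 NOR w1 = false NOR true = false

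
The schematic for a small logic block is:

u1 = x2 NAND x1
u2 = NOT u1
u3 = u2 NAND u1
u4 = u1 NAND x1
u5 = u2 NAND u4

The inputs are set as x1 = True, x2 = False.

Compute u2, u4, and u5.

u1 = x2 NAND x1 = False NAND True = True
u2 = NOT u1 = NOT True = False
u4 = u1 NAND x1 = True NAND True = False
u5 = u2 NAND u4 = False NAND False = True

u2 = False, u4 = False, u5 = True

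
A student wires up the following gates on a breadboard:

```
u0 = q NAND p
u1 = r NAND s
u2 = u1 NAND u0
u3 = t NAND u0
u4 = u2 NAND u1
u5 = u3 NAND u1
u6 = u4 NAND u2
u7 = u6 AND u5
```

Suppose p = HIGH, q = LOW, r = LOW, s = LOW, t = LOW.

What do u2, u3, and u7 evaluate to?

u2 = LOW, u3 = HIGH, u7 = LOW

u0 = q NAND p = LOW NAND HIGH = HIGH
u1 = r NAND s = LOW NAND LOW = HIGH
u2 = u1 NAND u0 = HIGH NAND HIGH = LOW
u3 = t NAND u0 = LOW NAND HIGH = HIGH
u4 = u2 NAND u1 = LOW NAND HIGH = HIGH
u5 = u3 NAND u1 = HIGH NAND HIGH = LOW
u6 = u4 NAND u2 = HIGH NAND LOW = HIGH
u7 = u6 AND u5 = HIGH AND LOW = LOW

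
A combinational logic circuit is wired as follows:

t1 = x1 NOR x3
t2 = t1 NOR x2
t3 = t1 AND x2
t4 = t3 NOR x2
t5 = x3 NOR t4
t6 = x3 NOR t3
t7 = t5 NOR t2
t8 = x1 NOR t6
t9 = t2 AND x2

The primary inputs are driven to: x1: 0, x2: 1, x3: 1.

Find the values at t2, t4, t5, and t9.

t1 = x1 NOR x3 = 0 NOR 1 = 0
t2 = t1 NOR x2 = 0 NOR 1 = 0
t3 = t1 AND x2 = 0 AND 1 = 0
t4 = t3 NOR x2 = 0 NOR 1 = 0
t5 = x3 NOR t4 = 1 NOR 0 = 0
t9 = t2 AND x2 = 0 AND 1 = 0

t2 = 0  t4 = 0  t5 = 0  t9 = 0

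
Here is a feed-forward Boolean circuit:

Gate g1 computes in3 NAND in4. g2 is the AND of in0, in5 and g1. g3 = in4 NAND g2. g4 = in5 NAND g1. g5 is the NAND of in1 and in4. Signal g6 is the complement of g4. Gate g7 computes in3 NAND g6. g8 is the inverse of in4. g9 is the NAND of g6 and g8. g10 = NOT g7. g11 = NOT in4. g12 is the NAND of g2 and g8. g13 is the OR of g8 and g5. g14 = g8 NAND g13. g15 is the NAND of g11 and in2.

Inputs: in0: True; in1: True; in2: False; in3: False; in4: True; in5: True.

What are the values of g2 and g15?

g2 = True, g15 = True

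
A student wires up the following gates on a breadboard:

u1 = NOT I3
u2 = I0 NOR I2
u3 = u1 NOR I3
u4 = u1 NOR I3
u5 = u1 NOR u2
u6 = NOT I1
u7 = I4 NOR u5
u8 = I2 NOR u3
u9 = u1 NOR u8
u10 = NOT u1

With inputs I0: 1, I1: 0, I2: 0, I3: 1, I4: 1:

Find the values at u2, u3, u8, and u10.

u1 = NOT I3 = NOT 1 = 0
u2 = I0 NOR I2 = 1 NOR 0 = 0
u3 = u1 NOR I3 = 0 NOR 1 = 0
u8 = I2 NOR u3 = 0 NOR 0 = 1
u10 = NOT u1 = NOT 0 = 1

u2 = 0, u3 = 0, u8 = 1, u10 = 1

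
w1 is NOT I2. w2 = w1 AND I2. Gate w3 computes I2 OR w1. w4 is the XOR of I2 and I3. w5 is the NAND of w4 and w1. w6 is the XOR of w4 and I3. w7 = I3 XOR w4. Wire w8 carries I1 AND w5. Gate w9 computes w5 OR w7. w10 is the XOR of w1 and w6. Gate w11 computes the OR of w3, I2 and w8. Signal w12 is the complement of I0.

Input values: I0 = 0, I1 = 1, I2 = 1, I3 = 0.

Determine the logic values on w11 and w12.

w11 = 1; w12 = 1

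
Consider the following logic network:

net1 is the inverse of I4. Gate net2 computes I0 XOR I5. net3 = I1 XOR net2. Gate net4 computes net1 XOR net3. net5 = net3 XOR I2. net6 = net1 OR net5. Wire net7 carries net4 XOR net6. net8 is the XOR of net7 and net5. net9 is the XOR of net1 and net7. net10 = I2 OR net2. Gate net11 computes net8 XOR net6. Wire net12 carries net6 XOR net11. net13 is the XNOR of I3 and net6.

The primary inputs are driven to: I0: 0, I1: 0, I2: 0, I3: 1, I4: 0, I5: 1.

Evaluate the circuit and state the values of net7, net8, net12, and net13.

net7 = 1  net8 = 0  net12 = 0  net13 = 1

net1 = NOT I4 = NOT 0 = 1
net2 = I0 XOR I5 = 0 XOR 1 = 1
net3 = I1 XOR net2 = 0 XOR 1 = 1
net4 = net1 XOR net3 = 1 XOR 1 = 0
net5 = net3 XOR I2 = 1 XOR 0 = 1
net6 = net1 OR net5 = 1 OR 1 = 1
net7 = net4 XOR net6 = 0 XOR 1 = 1
net8 = net7 XOR net5 = 1 XOR 1 = 0
net11 = net8 XOR net6 = 0 XOR 1 = 1
net12 = net6 XOR net11 = 1 XOR 1 = 0
net13 = I3 XNOR net6 = 1 XNOR 1 = 1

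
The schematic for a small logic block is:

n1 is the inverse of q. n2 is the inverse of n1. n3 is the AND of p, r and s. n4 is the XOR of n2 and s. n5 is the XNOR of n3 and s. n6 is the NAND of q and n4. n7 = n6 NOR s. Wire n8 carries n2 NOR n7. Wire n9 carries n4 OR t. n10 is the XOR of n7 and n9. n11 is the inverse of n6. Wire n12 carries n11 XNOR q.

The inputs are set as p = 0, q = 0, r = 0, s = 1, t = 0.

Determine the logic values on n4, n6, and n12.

n4 = 1  n6 = 1  n12 = 1

n1 = NOT q = NOT 0 = 1
n2 = NOT n1 = NOT 1 = 0
n4 = n2 XOR s = 0 XOR 1 = 1
n6 = q NAND n4 = 0 NAND 1 = 1
n11 = NOT n6 = NOT 1 = 0
n12 = n11 XNOR q = 0 XNOR 0 = 1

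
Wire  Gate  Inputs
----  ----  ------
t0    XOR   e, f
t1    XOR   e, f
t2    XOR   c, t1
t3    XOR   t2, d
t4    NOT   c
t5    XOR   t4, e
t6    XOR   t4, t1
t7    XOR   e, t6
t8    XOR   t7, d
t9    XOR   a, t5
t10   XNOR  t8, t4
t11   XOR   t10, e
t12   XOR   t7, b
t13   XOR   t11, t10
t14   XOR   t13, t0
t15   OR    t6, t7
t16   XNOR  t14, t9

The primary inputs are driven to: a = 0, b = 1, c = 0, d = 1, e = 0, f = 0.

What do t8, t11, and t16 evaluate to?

t0 = e XOR f = 0 XOR 0 = 0
t1 = e XOR f = 0 XOR 0 = 0
t4 = NOT c = NOT 0 = 1
t5 = t4 XOR e = 1 XOR 0 = 1
t6 = t4 XOR t1 = 1 XOR 0 = 1
t7 = e XOR t6 = 0 XOR 1 = 1
t8 = t7 XOR d = 1 XOR 1 = 0
t9 = a XOR t5 = 0 XOR 1 = 1
t10 = t8 XNOR t4 = 0 XNOR 1 = 0
t11 = t10 XOR e = 0 XOR 0 = 0
t13 = t11 XOR t10 = 0 XOR 0 = 0
t14 = t13 XOR t0 = 0 XOR 0 = 0
t16 = t14 XNOR t9 = 0 XNOR 1 = 0

t8 = 0, t11 = 0, t16 = 0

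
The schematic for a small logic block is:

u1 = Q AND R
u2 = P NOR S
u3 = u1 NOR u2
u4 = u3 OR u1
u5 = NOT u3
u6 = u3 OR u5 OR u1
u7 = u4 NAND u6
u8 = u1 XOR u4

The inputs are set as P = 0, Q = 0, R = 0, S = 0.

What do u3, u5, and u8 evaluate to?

u1 = Q AND R = 0 AND 0 = 0
u2 = P NOR S = 0 NOR 0 = 1
u3 = u1 NOR u2 = 0 NOR 1 = 0
u4 = u3 OR u1 = 0 OR 0 = 0
u5 = NOT u3 = NOT 0 = 1
u8 = u1 XOR u4 = 0 XOR 0 = 0

u3 = 0; u5 = 1; u8 = 0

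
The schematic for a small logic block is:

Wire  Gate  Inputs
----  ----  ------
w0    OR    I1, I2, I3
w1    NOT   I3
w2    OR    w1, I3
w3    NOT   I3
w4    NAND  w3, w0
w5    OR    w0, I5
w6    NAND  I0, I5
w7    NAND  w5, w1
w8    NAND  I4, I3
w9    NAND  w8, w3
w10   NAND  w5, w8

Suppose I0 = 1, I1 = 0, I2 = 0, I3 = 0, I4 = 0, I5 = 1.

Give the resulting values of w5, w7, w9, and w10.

w0 = I1 OR I2 OR I3 = 0 OR 0 OR 0 = 0
w1 = NOT I3 = NOT 0 = 1
w3 = NOT I3 = NOT 0 = 1
w5 = w0 OR I5 = 0 OR 1 = 1
w7 = w5 NAND w1 = 1 NAND 1 = 0
w8 = I4 NAND I3 = 0 NAND 0 = 1
w9 = w8 NAND w3 = 1 NAND 1 = 0
w10 = w5 NAND w8 = 1 NAND 1 = 0

w5 = 1, w7 = 0, w9 = 0, w10 = 0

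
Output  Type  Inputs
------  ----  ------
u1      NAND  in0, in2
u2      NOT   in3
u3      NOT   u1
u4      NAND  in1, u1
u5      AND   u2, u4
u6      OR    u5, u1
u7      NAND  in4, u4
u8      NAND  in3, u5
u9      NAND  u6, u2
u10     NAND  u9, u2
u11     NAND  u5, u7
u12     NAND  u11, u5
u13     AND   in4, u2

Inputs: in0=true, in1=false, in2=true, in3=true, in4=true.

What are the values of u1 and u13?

u1 = false, u13 = false

u1 = in0 NAND in2 = true NAND true = false
u2 = NOT in3 = NOT true = false
u13 = in4 AND u2 = true AND false = false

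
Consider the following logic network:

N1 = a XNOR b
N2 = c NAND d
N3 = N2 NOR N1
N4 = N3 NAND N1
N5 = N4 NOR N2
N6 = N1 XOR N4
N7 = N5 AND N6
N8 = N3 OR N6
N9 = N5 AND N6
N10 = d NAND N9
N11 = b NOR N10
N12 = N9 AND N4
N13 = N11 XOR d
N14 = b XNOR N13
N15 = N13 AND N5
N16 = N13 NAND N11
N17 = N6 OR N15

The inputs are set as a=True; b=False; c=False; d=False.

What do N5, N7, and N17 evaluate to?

N5 = False; N7 = False; N17 = True

N1 = a XNOR b = True XNOR False = False
N2 = c NAND d = False NAND False = True
N3 = N2 NOR N1 = True NOR False = False
N4 = N3 NAND N1 = False NAND False = True
N5 = N4 NOR N2 = True NOR True = False
N6 = N1 XOR N4 = False XOR True = True
N7 = N5 AND N6 = False AND True = False
N9 = N5 AND N6 = False AND True = False
N10 = d NAND N9 = False NAND False = True
N11 = b NOR N10 = False NOR True = False
N13 = N11 XOR d = False XOR False = False
N15 = N13 AND N5 = False AND False = False
N17 = N6 OR N15 = True OR False = True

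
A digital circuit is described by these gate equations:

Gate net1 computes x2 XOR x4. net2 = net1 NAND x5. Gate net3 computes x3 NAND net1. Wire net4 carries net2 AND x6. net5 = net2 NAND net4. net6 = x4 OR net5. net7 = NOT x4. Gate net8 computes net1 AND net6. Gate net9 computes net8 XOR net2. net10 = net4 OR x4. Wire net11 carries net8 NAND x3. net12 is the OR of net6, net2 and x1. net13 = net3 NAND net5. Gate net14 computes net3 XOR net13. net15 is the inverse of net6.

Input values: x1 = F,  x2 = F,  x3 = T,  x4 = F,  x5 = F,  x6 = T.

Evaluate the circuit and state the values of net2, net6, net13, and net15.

net1 = x2 XOR x4 = F XOR F = F
net2 = net1 NAND x5 = F NAND F = T
net3 = x3 NAND net1 = T NAND F = T
net4 = net2 AND x6 = T AND T = T
net5 = net2 NAND net4 = T NAND T = F
net6 = x4 OR net5 = F OR F = F
net13 = net3 NAND net5 = T NAND F = T
net15 = NOT net6 = NOT F = T

net2 = T  net6 = F  net13 = T  net15 = T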